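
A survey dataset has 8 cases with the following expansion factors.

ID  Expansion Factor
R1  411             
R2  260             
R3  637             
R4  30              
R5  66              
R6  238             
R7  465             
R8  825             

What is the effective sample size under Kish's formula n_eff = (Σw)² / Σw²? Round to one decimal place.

5.4

Σ wᵢ = 2932
Σ wᵢ² = 168921 + 67600 + 405769 + 900 + 4356 + 56644 + 216225 + 680625 = 1601040
n_eff = 2932² / 1601040 = 8596624 / 1601040 = 5.3693999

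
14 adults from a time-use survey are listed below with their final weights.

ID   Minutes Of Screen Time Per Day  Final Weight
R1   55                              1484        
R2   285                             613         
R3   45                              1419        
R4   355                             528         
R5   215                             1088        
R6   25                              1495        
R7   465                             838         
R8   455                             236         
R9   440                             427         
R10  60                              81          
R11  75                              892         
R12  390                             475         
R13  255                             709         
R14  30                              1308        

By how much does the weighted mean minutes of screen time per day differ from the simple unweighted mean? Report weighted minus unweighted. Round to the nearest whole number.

Unweighted sum = 3150
Unweighted mean = 3150 / 14 = 225
Weighted sum = 1940890
Sum of weights = 11593
Weighted mean = 1940890 / 11593 = 167.41913
Difference (weighted minus unweighted) = -57.580868

-58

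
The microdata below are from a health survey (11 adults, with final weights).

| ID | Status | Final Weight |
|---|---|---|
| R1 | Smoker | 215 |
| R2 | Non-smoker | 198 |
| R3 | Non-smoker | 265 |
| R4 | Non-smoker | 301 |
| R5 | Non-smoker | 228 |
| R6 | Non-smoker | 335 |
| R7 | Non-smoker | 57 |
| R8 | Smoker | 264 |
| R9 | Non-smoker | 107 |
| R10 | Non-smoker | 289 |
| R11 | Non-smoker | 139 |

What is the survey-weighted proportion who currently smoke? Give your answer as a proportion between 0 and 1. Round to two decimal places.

Sum of weights for 'Smoker' = 215 + 264 = 479
Total weight = 215 + 198 + 265 + 301 + 228 + 335 + 57 + 264 + 107 + 289 + 139 = 2398
Weighted proportion = 479 / 2398 = 0.19974979

0.20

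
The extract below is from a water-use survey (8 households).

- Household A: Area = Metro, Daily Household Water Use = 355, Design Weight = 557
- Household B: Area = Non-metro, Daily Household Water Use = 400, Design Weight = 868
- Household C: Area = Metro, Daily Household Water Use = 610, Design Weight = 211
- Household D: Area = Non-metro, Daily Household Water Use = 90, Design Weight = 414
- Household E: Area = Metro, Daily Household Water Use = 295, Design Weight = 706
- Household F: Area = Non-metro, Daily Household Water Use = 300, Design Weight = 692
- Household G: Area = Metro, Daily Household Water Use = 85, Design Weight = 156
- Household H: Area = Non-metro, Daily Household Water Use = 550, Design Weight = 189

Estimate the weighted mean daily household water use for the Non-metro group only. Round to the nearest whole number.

322

Non-metro rows: B, D, F, H
Weighted sum = 400×868 + 90×414 + 300×692 + 550×189
  = 347200 + 37260 + 207600 + 103950 = 696010
Sum of weights = 868 + 414 + 692 + 189 = 2163
Weighted mean = 696010 / 2163 = 321.77994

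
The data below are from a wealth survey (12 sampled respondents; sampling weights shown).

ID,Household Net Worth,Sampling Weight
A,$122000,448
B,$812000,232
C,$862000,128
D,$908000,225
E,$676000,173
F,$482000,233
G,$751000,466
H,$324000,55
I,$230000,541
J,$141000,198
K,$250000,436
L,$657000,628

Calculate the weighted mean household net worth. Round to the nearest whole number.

485958

Weighted sum = 122000×448 + 812000×232 + 862000×128 + 908000×225 + 676000×173 + 482000×233 + 751000×466 + 324000×55 + 230000×541 + 141000×198 + 250000×436 + 657000×628
  = 1828660000
Sum of weights = 448 + 232 + 128 + 225 + 173 + 233 + 466 + 55 + 541 + 198 + 436 + 628 = 3763
Weighted mean = 1828660000 / 3763 = 485958.01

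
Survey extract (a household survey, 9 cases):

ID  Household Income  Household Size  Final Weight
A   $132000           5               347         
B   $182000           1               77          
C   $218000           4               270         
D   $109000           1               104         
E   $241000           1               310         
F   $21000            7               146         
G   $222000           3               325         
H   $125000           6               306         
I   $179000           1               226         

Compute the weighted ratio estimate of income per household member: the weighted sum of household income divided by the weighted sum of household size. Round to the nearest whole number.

Σ wᵢ·y = 132000×347 + 182000×77 + 218000×270 + 109000×104 + 241000×310 + 21000×146 + 222000×325 + 125000×306 + 179000×226
  = 45804000 + 14014000 + 58860000 + 11336000 + 74710000 + 3066000 + 72150000 + 38250000 + 40454000 = 358644000
Σ wᵢ·x = 5×347 + 1×77 + 4×270 + 1×104 + 1×310 + 7×146 + 3×325 + 6×306 + 1×226
  = 1735 + 77 + 1080 + 104 + 310 + 1022 + 975 + 1836 + 226 = 7365
Ratio = 358644000 / 7365 = 48695.723

48696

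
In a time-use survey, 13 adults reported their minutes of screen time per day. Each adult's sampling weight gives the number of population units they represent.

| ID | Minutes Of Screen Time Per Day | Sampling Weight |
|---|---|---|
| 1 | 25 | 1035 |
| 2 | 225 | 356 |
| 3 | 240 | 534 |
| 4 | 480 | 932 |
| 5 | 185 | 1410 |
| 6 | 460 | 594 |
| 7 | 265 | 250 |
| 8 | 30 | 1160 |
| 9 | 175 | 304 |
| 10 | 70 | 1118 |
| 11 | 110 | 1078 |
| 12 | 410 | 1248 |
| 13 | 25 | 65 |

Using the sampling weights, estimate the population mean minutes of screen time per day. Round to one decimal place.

206.3

Weighted sum = 2079980
Sum of weights = 10084
Weighted mean = 2079980 / 10084 = 206.26537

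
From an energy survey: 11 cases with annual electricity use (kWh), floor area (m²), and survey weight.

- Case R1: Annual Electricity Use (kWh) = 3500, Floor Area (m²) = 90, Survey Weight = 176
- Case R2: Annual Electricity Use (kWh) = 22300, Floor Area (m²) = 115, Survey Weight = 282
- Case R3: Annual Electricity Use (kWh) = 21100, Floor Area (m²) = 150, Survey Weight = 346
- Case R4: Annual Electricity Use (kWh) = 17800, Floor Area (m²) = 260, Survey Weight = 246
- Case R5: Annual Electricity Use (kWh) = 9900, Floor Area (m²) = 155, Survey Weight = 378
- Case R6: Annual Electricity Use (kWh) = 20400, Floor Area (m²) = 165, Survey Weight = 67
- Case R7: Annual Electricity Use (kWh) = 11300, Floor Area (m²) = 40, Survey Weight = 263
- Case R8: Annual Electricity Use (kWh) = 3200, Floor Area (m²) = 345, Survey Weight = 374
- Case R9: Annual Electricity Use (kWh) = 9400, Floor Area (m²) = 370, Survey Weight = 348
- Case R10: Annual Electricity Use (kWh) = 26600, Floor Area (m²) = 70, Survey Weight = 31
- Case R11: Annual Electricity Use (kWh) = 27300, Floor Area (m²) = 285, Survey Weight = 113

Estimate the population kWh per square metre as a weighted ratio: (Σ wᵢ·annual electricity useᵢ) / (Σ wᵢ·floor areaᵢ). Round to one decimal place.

65.3

Σ wᵢ·y = 3500×176 + 22300×282 + 21100×346 + 17800×246 + 9900×378 + 20400×67 + 11300×263 + 3200×374 + 9400×348 + 26600×31 + 27300×113
  = 616000 + 6288600 + 7300600 + 4378800 + 3742200 + 1366800 + 2971900 + 1196800 + 3271200 + 824600 + 3084900 = 35042400
Σ wᵢ·x = 90×176 + 115×282 + 150×346 + 260×246 + 155×378 + 165×67 + 40×263 + 345×374 + 370×348 + 70×31 + 285×113
  = 15840 + 32430 + 51900 + 63960 + 58590 + 11055 + 10520 + 129030 + 128760 + 2170 + 32205 = 536460
Ratio = 35042400 / 536460 = 65.321552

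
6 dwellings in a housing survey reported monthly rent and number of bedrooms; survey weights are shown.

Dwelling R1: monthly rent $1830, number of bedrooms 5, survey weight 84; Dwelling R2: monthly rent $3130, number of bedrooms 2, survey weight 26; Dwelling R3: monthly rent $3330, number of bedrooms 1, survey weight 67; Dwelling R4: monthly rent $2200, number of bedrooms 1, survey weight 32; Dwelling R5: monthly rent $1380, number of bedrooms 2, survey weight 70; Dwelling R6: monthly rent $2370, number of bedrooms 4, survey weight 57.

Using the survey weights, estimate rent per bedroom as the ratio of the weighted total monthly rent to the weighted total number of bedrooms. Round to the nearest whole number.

Σ wᵢ·y = 1830×84 + 3130×26 + 3330×67 + 2200×32 + 1380×70 + 2370×57
  = 153720 + 81380 + 223110 + 70400 + 96600 + 135090 = 760300
Σ wᵢ·x = 5×84 + 2×26 + 1×67 + 1×32 + 2×70 + 4×57
  = 939
Ratio = 760300 / 939 = 809.69116

810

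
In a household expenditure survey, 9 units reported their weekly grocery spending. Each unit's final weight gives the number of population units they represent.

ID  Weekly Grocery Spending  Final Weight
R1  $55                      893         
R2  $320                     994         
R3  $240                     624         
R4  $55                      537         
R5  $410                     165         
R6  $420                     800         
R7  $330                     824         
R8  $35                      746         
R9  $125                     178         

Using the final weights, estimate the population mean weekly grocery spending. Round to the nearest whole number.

221

Weighted sum = 55×893 + 320×994 + 240×624 + 55×537 + 410×165 + 420×800 + 330×824 + 35×746 + 125×178
  = 49115 + 318080 + 149760 + 29535 + 67650 + 336000 + 271920 + 26110 + 22250 = 1270420
Sum of weights = 893 + 994 + 624 + 537 + 165 + 800 + 824 + 746 + 178 = 5761
Weighted mean = 1270420 / 5761 = 220.52074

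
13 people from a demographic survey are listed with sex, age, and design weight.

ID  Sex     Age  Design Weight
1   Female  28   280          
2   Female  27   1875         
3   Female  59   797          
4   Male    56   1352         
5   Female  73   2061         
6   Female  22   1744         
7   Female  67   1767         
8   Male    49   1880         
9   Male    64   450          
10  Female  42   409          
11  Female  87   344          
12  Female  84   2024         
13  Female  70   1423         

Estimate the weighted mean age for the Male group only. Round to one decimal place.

53.4

Male rows: 4, 8, 9
Weighted sum = 56×1352 + 49×1880 + 64×450
  = 196632
Sum of weights = 1352 + 1880 + 450 = 3682
Weighted mean = 196632 / 3682 = 53.403585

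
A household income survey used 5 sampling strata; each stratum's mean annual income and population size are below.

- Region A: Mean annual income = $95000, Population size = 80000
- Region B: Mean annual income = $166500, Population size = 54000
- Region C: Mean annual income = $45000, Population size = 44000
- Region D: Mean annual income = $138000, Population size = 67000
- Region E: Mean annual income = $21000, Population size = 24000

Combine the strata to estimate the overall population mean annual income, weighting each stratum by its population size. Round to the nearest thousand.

Σ Nₕ·x̄ₕ = 95000×80000 + 166500×54000 + 45000×44000 + 138000×67000 + 21000×24000
  = 28321000000
Σ Nₕ = 269000
Overall mean = 28321000000 / 269000 = 105282.53

105000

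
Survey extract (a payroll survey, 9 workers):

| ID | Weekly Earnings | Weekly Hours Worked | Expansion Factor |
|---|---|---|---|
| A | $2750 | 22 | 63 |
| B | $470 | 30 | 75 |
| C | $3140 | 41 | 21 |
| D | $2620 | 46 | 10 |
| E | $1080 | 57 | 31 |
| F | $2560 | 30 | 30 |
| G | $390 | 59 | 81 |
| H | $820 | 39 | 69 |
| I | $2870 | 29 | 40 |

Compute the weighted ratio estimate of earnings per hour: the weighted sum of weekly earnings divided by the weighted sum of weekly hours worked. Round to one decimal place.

37.8

Σ wᵢ·y = 2750×63 + 470×75 + 3140×21 + 2620×10 + 1080×31 + 2560×30 + 390×81 + 820×69 + 2870×40
  = 613890
Σ wᵢ·x = 22×63 + 30×75 + 41×21 + 46×10 + 57×31 + 30×30 + 59×81 + 39×69 + 29×40
  = 1386 + 2250 + 861 + 460 + 1767 + 900 + 4779 + 2691 + 1160 = 16254
Ratio = 613890 / 16254 = 37.768549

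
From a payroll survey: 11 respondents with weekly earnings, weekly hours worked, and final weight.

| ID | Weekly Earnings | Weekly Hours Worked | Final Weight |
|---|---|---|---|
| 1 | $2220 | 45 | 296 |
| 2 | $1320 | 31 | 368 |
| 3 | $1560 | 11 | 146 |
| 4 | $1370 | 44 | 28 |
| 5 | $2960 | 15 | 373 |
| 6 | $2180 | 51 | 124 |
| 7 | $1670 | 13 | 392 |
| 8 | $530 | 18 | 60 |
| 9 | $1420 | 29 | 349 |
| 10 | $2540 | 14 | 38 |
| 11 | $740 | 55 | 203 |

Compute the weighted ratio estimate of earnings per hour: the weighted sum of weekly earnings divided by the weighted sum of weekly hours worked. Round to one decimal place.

62.4

Σ wᵢ·y = 2220×296 + 1320×368 + 1560×146 + 1370×28 + 2960×373 + 2180×124 + 1670×392 + 530×60 + 1420×349 + 2540×38 + 740×203
  = 657120 + 485760 + 227760 + 38360 + 1104080 + 270320 + 654640 + 31800 + 495580 + 96520 + 150220 = 4212160
Σ wᵢ·x = 45×296 + 31×368 + 11×146 + 44×28 + 15×373 + 51×124 + 13×392 + 18×60 + 29×349 + 14×38 + 55×203
  = 67479
Ratio = 4212160 / 67479 = 62.42179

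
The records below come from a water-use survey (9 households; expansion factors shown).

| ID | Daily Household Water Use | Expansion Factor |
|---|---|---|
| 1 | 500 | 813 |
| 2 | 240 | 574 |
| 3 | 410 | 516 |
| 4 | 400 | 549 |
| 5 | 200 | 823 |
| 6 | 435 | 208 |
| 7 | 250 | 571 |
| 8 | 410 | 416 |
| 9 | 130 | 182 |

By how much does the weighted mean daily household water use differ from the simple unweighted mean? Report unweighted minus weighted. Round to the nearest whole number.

Unweighted sum = 500 + 240 + 410 + 400 + 200 + 435 + 250 + 410 + 130 = 2975
Unweighted mean = 2975 / 9 = 330.55556
Weighted sum = 500×813 + 240×574 + 410×516 + 400×549 + 200×823 + 435×208 + 250×571 + 410×416 + 130×182
  = 1567470
Sum of weights = 813 + 574 + 516 + 549 + 823 + 208 + 571 + 416 + 182 = 4652
Weighted mean = 1567470 / 4652 = 336.9454
Difference (unweighted minus weighted) = -6.3898443

-6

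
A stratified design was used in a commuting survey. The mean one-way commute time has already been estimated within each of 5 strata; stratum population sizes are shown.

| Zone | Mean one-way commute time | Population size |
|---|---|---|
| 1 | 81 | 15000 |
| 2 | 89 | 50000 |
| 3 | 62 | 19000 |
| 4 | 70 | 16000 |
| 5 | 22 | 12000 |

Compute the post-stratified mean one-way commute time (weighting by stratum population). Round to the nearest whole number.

Σ Nₕ·x̄ₕ = 81×15000 + 89×50000 + 62×19000 + 70×16000 + 22×12000
  = 1215000 + 4450000 + 1178000 + 1120000 + 264000 = 8227000
Σ Nₕ = 15000 + 50000 + 19000 + 16000 + 12000 = 112000
Overall mean = 8227000 / 112000 = 73.455357

73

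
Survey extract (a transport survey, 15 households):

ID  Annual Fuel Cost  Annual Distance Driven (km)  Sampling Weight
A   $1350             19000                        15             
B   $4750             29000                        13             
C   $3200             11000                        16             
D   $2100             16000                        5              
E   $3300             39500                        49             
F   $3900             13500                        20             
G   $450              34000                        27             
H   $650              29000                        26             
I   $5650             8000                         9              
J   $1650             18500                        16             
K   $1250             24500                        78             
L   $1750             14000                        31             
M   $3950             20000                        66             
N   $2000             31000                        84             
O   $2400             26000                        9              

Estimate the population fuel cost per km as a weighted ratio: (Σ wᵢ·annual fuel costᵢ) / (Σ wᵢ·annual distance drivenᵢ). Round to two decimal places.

Σ wᵢ·y = 1091750
Σ wᵢ·x = 11666500
Ratio = 1091750 / 11666500 = 0.093579908

0.09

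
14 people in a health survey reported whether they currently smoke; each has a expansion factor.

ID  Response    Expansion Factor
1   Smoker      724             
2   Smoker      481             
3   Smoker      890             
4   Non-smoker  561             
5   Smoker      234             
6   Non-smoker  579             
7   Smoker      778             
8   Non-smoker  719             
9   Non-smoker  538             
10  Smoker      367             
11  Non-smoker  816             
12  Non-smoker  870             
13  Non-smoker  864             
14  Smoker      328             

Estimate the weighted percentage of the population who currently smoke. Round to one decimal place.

Sum of weights for 'Smoker' = 724 + 481 + 890 + 234 + 778 + 367 + 328 = 3802
Total weight = 8749
Weighted proportion = 3802 / 8749 = 0.43456395 → 43.456395%

43.5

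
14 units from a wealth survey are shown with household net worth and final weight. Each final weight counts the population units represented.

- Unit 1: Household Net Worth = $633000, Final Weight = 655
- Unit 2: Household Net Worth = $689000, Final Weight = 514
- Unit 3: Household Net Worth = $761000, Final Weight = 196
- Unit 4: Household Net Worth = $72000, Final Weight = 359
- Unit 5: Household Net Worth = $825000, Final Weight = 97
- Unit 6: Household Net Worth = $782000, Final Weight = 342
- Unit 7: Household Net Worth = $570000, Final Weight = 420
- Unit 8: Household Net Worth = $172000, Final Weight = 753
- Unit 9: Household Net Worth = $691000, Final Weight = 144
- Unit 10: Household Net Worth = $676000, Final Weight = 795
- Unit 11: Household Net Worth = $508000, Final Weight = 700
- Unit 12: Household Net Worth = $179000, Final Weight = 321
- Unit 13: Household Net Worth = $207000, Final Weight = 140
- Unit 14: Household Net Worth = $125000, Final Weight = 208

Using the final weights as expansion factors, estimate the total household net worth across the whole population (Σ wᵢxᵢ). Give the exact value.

Weighted total = 2765113000

2765113000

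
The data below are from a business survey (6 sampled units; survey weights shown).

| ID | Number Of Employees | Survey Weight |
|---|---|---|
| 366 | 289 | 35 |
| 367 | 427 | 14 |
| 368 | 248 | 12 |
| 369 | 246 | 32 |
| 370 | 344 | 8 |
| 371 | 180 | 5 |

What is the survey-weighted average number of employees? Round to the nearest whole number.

289

Weighted sum = 289×35 + 427×14 + 248×12 + 246×32 + 344×8 + 180×5
  = 10115 + 5978 + 2976 + 7872 + 2752 + 900 = 30593
Sum of weights = 35 + 14 + 12 + 32 + 8 + 5 = 106
Weighted mean = 30593 / 106 = 288.61321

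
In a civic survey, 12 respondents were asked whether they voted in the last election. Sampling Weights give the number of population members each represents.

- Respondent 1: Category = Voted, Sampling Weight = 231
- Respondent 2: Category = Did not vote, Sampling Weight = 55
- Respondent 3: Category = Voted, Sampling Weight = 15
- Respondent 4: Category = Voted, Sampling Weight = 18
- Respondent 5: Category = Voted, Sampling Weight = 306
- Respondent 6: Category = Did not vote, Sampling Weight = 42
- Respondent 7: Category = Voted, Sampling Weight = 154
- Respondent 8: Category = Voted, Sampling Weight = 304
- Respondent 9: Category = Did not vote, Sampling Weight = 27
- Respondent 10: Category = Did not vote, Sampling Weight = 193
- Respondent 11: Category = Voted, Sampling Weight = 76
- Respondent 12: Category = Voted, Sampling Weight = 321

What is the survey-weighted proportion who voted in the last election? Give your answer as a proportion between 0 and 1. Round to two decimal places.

0.82

Sum of weights for 'Voted' = 231 + 15 + 18 + 306 + 154 + 304 + 76 + 321 = 1425
Total weight = 1742
Weighted proportion = 1425 / 1742 = 0.81802526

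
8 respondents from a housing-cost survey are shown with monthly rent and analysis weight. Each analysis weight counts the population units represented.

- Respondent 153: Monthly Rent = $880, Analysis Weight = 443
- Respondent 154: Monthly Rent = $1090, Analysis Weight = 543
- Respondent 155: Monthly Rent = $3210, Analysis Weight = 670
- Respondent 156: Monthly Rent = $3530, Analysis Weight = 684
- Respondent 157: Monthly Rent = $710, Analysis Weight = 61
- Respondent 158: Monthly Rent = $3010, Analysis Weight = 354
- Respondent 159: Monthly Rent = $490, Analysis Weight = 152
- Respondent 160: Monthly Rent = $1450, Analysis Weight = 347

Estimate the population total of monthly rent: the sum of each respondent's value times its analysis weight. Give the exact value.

Weighted total = 880×443 + 1090×543 + 3210×670 + 3530×684 + 710×61 + 3010×354 + 490×152 + 1450×347
  = 389840 + 591870 + 2150700 + 2414520 + 43310 + 1065540 + 74480 + 503150 = 7233410

7233410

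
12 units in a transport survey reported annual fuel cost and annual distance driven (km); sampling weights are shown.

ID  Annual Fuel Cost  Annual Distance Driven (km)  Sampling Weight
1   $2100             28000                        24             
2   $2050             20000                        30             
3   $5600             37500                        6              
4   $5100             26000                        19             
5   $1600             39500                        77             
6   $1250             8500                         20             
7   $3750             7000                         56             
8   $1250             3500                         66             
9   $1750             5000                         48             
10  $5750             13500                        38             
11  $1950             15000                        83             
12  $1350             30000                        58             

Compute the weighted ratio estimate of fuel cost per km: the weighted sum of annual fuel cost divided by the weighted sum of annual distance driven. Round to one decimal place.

0.1

Σ wᵢ·y = 1225750
Σ wᵢ·x = 28000×24 + 20000×30 + 37500×6 + 26000×19 + 39500×77 + 8500×20 + 7000×56 + 3500×66 + 5000×48 + 13500×38 + 15000×83 + 30000×58
  = 9563500
Ratio = 1225750 / 9563500 = 0.1281696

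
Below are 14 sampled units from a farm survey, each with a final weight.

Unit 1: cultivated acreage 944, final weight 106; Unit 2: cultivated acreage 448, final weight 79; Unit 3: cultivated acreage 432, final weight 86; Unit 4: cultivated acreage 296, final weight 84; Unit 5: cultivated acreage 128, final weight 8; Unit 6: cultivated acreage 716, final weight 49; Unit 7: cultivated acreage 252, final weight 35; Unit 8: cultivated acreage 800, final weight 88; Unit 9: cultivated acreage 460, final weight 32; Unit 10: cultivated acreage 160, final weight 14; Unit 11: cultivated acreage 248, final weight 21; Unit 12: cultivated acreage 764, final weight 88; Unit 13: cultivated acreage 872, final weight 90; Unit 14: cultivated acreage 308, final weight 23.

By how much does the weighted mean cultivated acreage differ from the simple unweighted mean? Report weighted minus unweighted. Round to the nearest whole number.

Unweighted sum = 6828
Unweighted mean = 6828 / 14 = 487.71429
Weighted sum = 487764
Sum of weights = 803
Weighted mean = 487764 / 803 = 607.42715
Difference (weighted minus unweighted) = 119.71286

120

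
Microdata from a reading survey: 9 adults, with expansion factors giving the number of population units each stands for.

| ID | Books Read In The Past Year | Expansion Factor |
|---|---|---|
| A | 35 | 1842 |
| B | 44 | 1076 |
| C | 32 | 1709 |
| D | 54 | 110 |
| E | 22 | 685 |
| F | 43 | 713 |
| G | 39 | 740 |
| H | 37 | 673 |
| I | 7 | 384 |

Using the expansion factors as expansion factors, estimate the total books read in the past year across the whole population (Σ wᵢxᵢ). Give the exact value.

274620

Weighted total = 35×1842 + 44×1076 + 32×1709 + 54×110 + 22×685 + 43×713 + 39×740 + 37×673 + 7×384
  = 274620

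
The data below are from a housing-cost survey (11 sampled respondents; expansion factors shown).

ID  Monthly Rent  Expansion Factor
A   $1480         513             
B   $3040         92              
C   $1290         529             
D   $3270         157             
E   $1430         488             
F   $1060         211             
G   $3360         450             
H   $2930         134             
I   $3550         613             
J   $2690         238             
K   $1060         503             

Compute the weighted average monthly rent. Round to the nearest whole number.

Weighted sum = 1480×513 + 3040×92 + 1290×529 + 3270×157 + 1430×488 + 1060×211 + 3360×450 + 2930×134 + 3550×613 + 2690×238 + 1060×503
  = 759240 + 279680 + 682410 + 513390 + 697840 + 223660 + 1512000 + 392620 + 2176150 + 640220 + 533180 = 8410390
Sum of weights = 513 + 92 + 529 + 157 + 488 + 211 + 450 + 134 + 613 + 238 + 503 = 3928
Weighted mean = 8410390 / 3928 = 2141.138

2141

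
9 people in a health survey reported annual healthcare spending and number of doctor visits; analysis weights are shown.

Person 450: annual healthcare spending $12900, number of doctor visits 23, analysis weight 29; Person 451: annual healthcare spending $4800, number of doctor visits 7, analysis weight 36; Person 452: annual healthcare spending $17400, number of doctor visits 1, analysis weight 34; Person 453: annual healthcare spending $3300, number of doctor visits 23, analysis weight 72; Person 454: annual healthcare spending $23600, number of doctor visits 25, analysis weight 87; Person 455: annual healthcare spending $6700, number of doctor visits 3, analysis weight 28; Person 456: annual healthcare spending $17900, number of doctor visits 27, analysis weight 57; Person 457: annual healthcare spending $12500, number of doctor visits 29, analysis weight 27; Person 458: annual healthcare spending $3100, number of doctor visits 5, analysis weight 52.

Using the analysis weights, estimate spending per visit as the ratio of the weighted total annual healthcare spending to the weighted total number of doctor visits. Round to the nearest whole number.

689

Σ wᵢ·y = 5135900
Σ wᵢ·x = 23×29 + 7×36 + 1×34 + 23×72 + 25×87 + 3×28 + 27×57 + 29×27 + 5×52
  = 667 + 252 + 34 + 1656 + 2175 + 84 + 1539 + 783 + 260 = 7450
Ratio = 5135900 / 7450 = 689.38255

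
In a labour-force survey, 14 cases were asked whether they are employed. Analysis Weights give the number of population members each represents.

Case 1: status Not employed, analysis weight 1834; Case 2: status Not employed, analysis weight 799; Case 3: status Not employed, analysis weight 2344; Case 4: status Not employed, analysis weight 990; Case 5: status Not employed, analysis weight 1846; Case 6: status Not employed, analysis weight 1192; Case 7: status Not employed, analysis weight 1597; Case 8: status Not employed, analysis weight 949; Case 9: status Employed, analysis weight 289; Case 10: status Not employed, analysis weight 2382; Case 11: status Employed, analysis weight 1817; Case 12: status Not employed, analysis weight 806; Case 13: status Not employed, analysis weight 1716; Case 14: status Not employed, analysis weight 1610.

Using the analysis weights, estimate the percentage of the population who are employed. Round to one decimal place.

10.4

Sum of weights for 'Employed' = 289 + 1817 = 2106
Total weight = 20171
Weighted proportion = 2106 / 20171 = 0.10440732 → 10.440732%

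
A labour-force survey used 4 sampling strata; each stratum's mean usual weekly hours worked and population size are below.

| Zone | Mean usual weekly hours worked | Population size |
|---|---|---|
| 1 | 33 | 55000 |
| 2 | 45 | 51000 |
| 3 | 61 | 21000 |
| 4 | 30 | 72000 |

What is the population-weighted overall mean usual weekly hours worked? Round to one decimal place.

37.9

Σ Nₕ·x̄ₕ = 33×55000 + 45×51000 + 61×21000 + 30×72000
  = 1815000 + 2295000 + 1281000 + 2160000 = 7551000
Σ Nₕ = 55000 + 51000 + 21000 + 72000 = 199000
Overall mean = 7551000 / 199000 = 37.944724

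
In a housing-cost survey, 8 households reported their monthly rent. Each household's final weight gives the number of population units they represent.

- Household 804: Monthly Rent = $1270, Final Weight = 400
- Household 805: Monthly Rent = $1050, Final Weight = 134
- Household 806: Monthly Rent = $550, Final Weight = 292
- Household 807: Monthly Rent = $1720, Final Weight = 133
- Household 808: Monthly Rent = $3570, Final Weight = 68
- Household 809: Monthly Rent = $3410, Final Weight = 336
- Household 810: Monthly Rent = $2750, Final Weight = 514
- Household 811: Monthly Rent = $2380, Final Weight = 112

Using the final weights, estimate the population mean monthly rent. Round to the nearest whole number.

Weighted sum = 1270×400 + 1050×134 + 550×292 + 1720×133 + 3570×68 + 3410×336 + 2750×514 + 2380×112
  = 4106640
Sum of weights = 400 + 134 + 292 + 133 + 68 + 336 + 514 + 112 = 1989
Weighted mean = 4106640 / 1989 = 2064.6757

2065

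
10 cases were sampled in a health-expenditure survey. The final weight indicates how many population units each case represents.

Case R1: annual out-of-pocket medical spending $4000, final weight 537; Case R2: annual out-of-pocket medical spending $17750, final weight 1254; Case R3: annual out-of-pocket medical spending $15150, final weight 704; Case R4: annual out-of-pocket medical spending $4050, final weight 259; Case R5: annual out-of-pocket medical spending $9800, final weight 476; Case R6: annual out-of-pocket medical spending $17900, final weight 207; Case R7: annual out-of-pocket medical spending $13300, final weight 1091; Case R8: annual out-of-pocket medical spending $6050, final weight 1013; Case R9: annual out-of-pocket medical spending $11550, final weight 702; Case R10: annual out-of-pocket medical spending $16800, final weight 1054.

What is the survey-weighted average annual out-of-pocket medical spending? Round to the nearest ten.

12460

Weighted sum = 4000×537 + 17750×1254 + 15150×704 + 4050×259 + 9800×476 + 17900×207 + 13300×1091 + 6050×1013 + 11550×702 + 16800×1054
  = 90945400
Sum of weights = 537 + 1254 + 704 + 259 + 476 + 207 + 1091 + 1013 + 702 + 1054 = 7297
Weighted mean = 90945400 / 7297 = 12463.396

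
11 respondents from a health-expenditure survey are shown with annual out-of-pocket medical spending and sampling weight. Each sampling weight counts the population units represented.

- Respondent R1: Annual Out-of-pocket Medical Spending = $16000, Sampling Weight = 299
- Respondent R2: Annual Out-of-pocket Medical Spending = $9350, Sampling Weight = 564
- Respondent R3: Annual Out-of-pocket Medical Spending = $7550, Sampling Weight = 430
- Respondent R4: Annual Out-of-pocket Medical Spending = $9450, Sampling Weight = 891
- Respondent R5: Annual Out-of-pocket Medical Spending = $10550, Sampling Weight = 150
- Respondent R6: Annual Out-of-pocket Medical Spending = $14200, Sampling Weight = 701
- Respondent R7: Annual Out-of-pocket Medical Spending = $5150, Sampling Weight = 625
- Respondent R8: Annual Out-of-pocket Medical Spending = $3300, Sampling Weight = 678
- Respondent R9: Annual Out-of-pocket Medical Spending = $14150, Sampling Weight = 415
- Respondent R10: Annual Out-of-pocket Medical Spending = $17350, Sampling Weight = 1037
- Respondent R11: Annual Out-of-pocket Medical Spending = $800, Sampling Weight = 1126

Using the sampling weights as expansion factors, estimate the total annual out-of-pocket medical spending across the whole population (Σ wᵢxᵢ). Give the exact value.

63481700

Weighted total = 16000×299 + 9350×564 + 7550×430 + 9450×891 + 10550×150 + 14200×701 + 5150×625 + 3300×678 + 14150×415 + 17350×1037 + 800×1126
  = 4784000 + 5273400 + 3246500 + 8419950 + 1582500 + 9954200 + 3218750 + 2237400 + 5872250 + 17991950 + 900800 = 63481700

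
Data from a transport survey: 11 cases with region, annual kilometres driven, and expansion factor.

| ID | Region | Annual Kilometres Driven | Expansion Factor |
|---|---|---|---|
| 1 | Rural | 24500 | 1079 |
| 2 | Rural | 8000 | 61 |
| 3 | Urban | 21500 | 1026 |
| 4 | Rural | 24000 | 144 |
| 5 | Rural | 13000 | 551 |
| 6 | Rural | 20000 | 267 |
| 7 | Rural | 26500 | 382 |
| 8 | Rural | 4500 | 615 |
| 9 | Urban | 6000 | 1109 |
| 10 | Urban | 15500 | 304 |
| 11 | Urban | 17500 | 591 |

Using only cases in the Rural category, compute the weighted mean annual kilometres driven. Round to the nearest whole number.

17997

Rural rows: 1, 2, 4, 5, 6, 7, 8
Weighted sum = 24500×1079 + 8000×61 + 24000×144 + 13000×551 + 20000×267 + 26500×382 + 4500×615
  = 26435500 + 488000 + 3456000 + 7163000 + 5340000 + 10123000 + 2767500 = 55773000
Sum of weights = 1079 + 61 + 144 + 551 + 267 + 382 + 615 = 3099
Weighted mean = 55773000 / 3099 = 17997.096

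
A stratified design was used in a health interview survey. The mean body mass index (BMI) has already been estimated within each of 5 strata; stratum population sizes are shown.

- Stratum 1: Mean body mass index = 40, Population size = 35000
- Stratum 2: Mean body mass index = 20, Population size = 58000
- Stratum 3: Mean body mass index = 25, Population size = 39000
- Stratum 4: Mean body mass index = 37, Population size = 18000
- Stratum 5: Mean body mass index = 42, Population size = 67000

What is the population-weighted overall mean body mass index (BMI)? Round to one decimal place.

32.3

Σ Nₕ·x̄ₕ = 40×35000 + 20×58000 + 25×39000 + 37×18000 + 42×67000
  = 1400000 + 1160000 + 975000 + 666000 + 2814000 = 7015000
Σ Nₕ = 35000 + 58000 + 39000 + 18000 + 67000 = 217000
Overall mean = 7015000 / 217000 = 32.327189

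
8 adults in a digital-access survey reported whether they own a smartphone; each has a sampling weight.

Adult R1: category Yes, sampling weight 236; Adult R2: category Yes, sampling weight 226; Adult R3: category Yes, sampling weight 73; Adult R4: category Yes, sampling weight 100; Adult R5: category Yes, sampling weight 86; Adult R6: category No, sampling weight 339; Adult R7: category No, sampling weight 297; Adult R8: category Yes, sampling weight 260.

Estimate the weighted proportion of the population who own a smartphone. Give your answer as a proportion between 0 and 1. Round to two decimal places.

0.61

Sum of weights for 'Yes' = 236 + 226 + 73 + 100 + 86 + 260 = 981
Total weight = 236 + 226 + 73 + 100 + 86 + 339 + 297 + 260 = 1617
Weighted proportion = 981 / 1617 = 0.60667904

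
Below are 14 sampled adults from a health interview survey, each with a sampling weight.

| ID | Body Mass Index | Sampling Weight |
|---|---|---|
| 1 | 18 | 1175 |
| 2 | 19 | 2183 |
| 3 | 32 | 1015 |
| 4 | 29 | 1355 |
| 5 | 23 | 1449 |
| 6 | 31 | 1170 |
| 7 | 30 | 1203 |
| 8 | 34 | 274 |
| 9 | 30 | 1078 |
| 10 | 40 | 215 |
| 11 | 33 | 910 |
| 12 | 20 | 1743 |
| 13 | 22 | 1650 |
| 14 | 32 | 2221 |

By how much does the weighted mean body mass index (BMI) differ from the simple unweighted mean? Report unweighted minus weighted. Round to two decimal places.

Unweighted sum = 393
Unweighted mean = 393 / 14 = 28.071429
Weighted sum = 462607
Sum of weights = 17641
Weighted mean = 462607 / 17641 = 26.2234
Difference (unweighted minus weighted) = 1.8480285

1.85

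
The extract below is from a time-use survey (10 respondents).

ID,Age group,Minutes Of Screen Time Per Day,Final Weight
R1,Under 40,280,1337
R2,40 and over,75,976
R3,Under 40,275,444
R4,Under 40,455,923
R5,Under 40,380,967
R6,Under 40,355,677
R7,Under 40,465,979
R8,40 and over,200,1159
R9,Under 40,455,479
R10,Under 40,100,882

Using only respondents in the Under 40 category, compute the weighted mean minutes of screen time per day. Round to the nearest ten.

Under 40 rows: R1, R3, R4, R5, R6, R7, R9, R10
Weighted sum = 280×1337 + 275×444 + 455×923 + 380×967 + 355×677 + 465×979 + 455×479 + 100×882
  = 374360 + 122100 + 419965 + 367460 + 240335 + 455235 + 217945 + 88200 = 2285600
Sum of weights = 1337 + 444 + 923 + 967 + 677 + 979 + 479 + 882 = 6688
Weighted mean = 2285600 / 6688 = 341.74641

340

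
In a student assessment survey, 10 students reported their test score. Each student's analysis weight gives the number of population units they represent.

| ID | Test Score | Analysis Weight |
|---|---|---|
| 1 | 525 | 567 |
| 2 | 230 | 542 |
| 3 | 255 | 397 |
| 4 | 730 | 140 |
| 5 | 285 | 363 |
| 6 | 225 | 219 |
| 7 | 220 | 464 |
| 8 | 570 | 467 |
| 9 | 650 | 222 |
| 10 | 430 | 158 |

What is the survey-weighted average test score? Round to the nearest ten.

Weighted sum = 525×567 + 230×542 + 255×397 + 730×140 + 285×363 + 225×219 + 220×464 + 570×467 + 650×222 + 430×158
  = 297675 + 124660 + 101235 + 102200 + 103455 + 49275 + 102080 + 266190 + 144300 + 67940 = 1359010
Sum of weights = 567 + 542 + 397 + 140 + 363 + 219 + 464 + 467 + 222 + 158 = 3539
Weighted mean = 1359010 / 3539 = 384.00961

380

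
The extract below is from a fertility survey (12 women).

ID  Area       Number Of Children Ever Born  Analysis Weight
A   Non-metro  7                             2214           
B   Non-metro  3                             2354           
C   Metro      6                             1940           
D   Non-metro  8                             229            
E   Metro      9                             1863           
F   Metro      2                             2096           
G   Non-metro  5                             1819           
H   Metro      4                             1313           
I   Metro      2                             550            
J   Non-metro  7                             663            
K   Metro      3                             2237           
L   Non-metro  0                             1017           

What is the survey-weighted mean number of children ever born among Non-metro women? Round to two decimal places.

Non-metro rows: A, B, D, G, J, L
Weighted sum = 7×2214 + 3×2354 + 8×229 + 5×1819 + 7×663 + 0×1017
  = 15498 + 7062 + 1832 + 9095 + 4641 + 0 = 38128
Sum of weights = 2214 + 2354 + 229 + 1819 + 663 + 1017 = 8296
Weighted mean = 38128 / 8296 = 4.5959499

4.60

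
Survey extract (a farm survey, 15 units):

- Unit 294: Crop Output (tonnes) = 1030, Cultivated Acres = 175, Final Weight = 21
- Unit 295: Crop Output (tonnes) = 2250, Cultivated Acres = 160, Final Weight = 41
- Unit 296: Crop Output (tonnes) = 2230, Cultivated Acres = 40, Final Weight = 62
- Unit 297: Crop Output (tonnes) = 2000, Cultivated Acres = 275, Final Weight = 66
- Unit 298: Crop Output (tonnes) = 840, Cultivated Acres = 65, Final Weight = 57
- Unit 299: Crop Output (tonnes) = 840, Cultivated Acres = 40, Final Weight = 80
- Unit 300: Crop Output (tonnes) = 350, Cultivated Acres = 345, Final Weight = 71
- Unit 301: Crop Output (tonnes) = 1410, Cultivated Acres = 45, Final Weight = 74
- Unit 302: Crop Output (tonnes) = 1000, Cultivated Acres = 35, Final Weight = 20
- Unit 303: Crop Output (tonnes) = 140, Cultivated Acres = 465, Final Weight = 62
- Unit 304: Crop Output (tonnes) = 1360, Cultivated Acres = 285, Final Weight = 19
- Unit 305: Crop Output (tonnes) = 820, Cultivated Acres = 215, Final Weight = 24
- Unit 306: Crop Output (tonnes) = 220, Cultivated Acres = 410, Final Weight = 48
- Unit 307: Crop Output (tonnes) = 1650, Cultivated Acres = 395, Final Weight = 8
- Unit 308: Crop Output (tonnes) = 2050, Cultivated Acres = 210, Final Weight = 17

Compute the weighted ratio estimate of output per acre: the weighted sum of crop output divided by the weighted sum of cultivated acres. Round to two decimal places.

Σ wᵢ·y = 761220
Σ wᵢ·x = 132110
Ratio = 761220 / 132110 = 5.7620165

5.76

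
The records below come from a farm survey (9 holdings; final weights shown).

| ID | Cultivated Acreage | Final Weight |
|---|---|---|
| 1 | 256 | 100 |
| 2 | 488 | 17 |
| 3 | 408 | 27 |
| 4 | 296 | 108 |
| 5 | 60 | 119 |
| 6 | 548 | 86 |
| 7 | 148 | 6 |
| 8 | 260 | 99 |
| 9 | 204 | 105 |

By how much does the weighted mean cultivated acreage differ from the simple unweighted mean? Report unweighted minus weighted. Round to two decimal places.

Unweighted sum = 256 + 488 + 408 + 296 + 60 + 548 + 148 + 260 + 204 = 2668
Unweighted mean = 2668 / 9 = 296.44444
Weighted sum = 256×100 + 488×17 + 408×27 + 296×108 + 60×119 + 548×86 + 148×6 + 260×99 + 204×105
  = 25600 + 8296 + 11016 + 31968 + 7140 + 47128 + 888 + 25740 + 21420 = 179196
Sum of weights = 667
Weighted mean = 179196 / 667 = 268.65967
Difference (unweighted minus weighted) = 27.784774

27.78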